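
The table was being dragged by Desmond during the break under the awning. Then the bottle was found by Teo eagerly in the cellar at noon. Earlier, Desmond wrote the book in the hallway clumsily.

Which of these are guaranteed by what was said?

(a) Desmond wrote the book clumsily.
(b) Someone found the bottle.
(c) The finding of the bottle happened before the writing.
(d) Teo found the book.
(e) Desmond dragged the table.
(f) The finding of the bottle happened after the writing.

(a) Entailed — dropping 'in the hallway' leaves a sub-description the original still satisfies.
(b) Entailed — the original entails any weakening of itself; this just drops 'in the cellar', 'at noon', 'eagerly' and generalizes the agent.
(c) Not entailed — the narrative places the writing before the finding, not after.
(d) Not entailed — Teo found the bottle, not the book; the book belongs to the writing event.
(e) Entailed — 'drag' is an activity; 'was dragging' entails that some dragging happened, so 'dragged' holds.
(f) Entailed — the narrative places the writing before the finding.

(a), (b), (e), (f)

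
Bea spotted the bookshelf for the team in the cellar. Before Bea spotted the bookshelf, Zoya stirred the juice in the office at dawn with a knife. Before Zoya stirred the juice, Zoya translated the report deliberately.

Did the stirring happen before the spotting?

yes

The narrative orders the stirring before the spotting.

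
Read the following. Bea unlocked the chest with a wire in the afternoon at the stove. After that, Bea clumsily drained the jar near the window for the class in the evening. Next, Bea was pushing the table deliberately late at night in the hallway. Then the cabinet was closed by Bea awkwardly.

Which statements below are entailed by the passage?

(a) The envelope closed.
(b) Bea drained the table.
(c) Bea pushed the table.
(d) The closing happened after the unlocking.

(c), (d)

(a) Not entailed — the cabinet is what closed, not the envelope.
(b) Not entailed — Bea drained the jar, not the table; the table belongs to the pushing event.
(c) Entailed — 'push' is an activity; 'was pushing' entails that some pushing happened, so 'pushed' holds.
(d) Entailed — the narrative places the unlocking before the closing.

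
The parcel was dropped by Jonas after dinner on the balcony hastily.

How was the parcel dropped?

hastily

'hastily' marks the manner of the dropping event.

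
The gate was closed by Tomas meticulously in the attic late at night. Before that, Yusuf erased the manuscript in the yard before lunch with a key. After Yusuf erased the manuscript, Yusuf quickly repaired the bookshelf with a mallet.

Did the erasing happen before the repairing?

yes

The narrative orders the erasing before the repairing.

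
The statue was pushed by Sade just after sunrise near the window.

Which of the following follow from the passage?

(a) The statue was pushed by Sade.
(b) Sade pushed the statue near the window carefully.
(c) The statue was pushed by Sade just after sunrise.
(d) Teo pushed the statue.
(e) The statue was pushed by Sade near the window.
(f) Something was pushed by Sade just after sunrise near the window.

(a) Entailed — every conjunct here is already in the original pushing event.
(b) Not entailed — 'carefully' adds information not in the original event.
(c) Entailed — the original entails any weakening of itself; this just drops 'near the window'.
(d) Not entailed — the passage has Sade pushing the statue, not Teo.
(e) Entailed — dropping 'just after sunrise' leaves a sub-description the original still satisfies.
(f) Entailed — the original entails any weakening of itself; this just generalizes the patient.

(a), (c), (e), (f)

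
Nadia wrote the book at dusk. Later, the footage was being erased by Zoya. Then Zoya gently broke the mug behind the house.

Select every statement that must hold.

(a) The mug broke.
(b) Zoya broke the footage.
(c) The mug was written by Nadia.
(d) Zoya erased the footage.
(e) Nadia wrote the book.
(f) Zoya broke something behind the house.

(a), (e), (f)

(a) Entailed — 'Zoya broke the mug' is causative; it entails the inchoative 'the mug broke'.
(b) Not entailed — Zoya broke the mug, not the footage; the footage belongs to the erasing event.
(c) Not entailed — Nadia wrote the book, not the mug; the mug belongs to the breaking event.
(d) Not entailed — 'was erasing' is progressive on an accomplishment; it does not entail the completed 'erased'.
(e) Entailed — every conjunct here is already in the original writing event.
(f) Entailed — dropping 'gently' and generalizing the patient leaves a sub-description the original still satisfies.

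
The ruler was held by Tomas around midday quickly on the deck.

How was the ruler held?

'quickly' marks the manner of the holding event.

quickly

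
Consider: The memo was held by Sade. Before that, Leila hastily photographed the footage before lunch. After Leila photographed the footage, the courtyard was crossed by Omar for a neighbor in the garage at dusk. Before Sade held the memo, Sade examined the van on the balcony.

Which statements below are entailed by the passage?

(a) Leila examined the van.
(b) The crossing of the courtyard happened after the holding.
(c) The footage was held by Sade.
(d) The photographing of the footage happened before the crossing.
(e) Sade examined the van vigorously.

(a) Not entailed — the passage has Sade examining the van, not Leila.
(b) Not entailed — the narrative doesn't order the holding relative to the crossing.
(c) Not entailed — Sade held the memo, not the footage; the footage belongs to the photographing event.
(d) Entailed — the narrative places the photographing before the crossing.
(e) Not entailed — 'vigorously' adds information not in the original event.

(d)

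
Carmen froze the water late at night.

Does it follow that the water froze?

'Carmen froze the water' is the causative; it entails the inchoative 'the water froze'.

yes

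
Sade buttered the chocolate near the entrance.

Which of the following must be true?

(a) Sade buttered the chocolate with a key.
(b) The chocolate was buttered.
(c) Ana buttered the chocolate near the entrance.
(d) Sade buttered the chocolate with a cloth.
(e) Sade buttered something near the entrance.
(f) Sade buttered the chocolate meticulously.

(b), (e)

(a) Not entailed — 'with a key' adds information not in the original event.
(b) Entailed — every conjunct here is already in the original buttering event.
(c) Not entailed — the passage has Sade buttering the chocolate, not Ana.
(d) Not entailed — 'with a cloth' adds information not in the original event.
(e) Entailed — this follows by dropping conjuncts from the buttering event's description.
(f) Not entailed — 'meticulously' adds information not in the original event.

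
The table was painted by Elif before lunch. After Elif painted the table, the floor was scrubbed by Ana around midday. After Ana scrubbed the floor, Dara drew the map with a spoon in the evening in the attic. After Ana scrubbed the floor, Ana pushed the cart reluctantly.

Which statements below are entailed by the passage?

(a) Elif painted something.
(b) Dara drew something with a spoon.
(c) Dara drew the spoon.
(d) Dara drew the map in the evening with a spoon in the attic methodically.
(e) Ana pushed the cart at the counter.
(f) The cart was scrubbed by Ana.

(a), (b)

(a) Entailed — every conjunct here is already in the original painting event.
(b) Entailed — every conjunct here is already in the original drawing event.
(c) Not entailed — the spoon is the instrument, not what was drawn.
(d) Not entailed — 'methodically' adds information not in the original event.
(e) Not entailed — 'at the counter' adds information not in the original event.
(f) Not entailed — Ana scrubbed the floor, not the cart; the cart belongs to the pushing event.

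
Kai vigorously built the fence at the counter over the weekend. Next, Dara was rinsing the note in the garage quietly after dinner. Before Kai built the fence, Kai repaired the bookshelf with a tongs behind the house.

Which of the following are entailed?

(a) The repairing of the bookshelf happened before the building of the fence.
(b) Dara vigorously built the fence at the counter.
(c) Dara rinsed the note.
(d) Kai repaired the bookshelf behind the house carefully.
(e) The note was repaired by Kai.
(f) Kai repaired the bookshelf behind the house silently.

(a), (c)

(a) Entailed — the narrative places the repairing before the building.
(b) Not entailed — the passage has Kai building the fence, not Dara.
(c) Entailed — 'rinse' is an activity; 'was rinsing' entails that some rinsing happened, so 'rinsed' holds.
(d) Not entailed — 'carefully' adds information not in the original event.
(e) Not entailed — Kai repaired the bookshelf, not the note; the note belongs to the rinsing event.
(f) Not entailed — 'silently' adds information not in the original event.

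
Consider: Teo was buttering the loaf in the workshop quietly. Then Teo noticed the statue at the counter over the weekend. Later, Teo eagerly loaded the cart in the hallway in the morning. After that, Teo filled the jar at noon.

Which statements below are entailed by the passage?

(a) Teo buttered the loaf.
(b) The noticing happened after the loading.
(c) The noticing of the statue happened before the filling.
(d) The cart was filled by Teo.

(c)

(a) Not entailed — 'was buttering' is progressive on an accomplishment; it does not entail the completed 'buttered'.
(b) Not entailed — the narrative places the noticing before the loading, not after.
(c) Entailed — the narrative places the noticing before the filling.
(d) Not entailed — Teo filled the jar, not the cart; the cart belongs to the loading event.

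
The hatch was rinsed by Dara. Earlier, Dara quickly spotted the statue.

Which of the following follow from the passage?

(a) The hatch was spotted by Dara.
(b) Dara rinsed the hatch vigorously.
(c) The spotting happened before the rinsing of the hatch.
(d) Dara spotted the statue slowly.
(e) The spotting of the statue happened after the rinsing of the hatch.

(a) Not entailed — Dara spotted the statue, not the hatch; the hatch belongs to the rinsing event.
(b) Not entailed — 'vigorously' adds information not in the original event.
(c) Entailed — the narrative places the spotting before the rinsing.
(d) Not entailed — 'slowly' adds a manner not in (and inconsistent with) the original.
(e) Not entailed — the narrative places the spotting before the rinsing, not after.

(c)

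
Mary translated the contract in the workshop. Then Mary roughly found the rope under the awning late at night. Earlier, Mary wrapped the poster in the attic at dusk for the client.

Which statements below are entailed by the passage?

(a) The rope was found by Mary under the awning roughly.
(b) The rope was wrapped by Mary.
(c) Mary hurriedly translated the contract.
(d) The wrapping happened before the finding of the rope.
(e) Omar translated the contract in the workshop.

(a) Entailed — dropping 'late at night' leaves a sub-description the original still satisfies.
(b) Not entailed — Mary wrapped the poster, not the rope; the rope belongs to the finding event.
(c) Not entailed — 'hurriedly' adds information not in the original event.
(d) Entailed — the narrative places the wrapping before the finding.
(e) Not entailed — the passage has Mary translating the contract, not Omar.

(a), (d)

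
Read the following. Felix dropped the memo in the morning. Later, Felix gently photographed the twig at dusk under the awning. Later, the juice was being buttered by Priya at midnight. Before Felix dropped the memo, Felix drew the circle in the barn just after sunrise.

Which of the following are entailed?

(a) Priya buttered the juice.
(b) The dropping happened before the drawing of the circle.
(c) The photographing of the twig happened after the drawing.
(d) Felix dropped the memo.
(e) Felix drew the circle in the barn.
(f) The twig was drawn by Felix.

(c), (d), (e)

(a) Not entailed — 'was buttering' is progressive on an accomplishment; it does not entail the completed 'buttered'.
(b) Not entailed — the narrative places the drawing before the dropping, not after.
(c) Entailed — the narrative places the drawing before the photographing.
(d) Entailed — every conjunct here is already in the original dropping event.
(e) Entailed — the original entails any weakening of itself; this just drops 'just after sunrise'.
(f) Not entailed — Felix drew the circle, not the twig; the twig belongs to the photographing event.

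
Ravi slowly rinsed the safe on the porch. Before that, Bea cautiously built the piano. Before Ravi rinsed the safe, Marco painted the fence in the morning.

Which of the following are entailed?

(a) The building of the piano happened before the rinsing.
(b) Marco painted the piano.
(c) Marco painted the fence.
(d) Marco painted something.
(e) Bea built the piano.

(a), (c), (d), (e)

(a) Entailed — the narrative places the building before the rinsing.
(b) Not entailed — Marco painted the fence, not the piano; the piano belongs to the building event.
(c) Entailed — dropping 'in the morning' leaves a sub-description the original still satisfies.
(d) Entailed — this follows by dropping conjuncts from the painting event's description.
(e) Entailed — every conjunct here is already in the original building event.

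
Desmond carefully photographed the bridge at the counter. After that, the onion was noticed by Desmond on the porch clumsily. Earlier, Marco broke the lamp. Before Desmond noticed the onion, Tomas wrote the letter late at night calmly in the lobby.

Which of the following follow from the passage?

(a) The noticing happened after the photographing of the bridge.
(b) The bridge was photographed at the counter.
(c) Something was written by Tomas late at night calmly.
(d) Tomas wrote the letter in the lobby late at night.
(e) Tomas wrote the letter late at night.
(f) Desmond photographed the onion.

(a), (b), (c), (d), (e)

(a) Entailed — the narrative places the photographing before the noticing.
(b) Entailed — dropping 'carefully' and generalizing the agent leaves a sub-description the original still satisfies.
(c) Entailed — this follows by dropping conjuncts from the writing event's description.
(d) Entailed — dropping 'calmly' leaves a sub-description the original still satisfies.
(e) Entailed — every conjunct here is already in the original writing event.
(f) Not entailed — Desmond photographed the bridge, not the onion; the onion belongs to the noticing event.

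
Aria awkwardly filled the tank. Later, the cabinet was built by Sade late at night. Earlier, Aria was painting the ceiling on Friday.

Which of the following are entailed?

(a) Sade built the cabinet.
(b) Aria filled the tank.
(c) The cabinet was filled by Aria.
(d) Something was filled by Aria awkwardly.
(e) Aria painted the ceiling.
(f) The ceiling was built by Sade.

(a), (b), (d)

(a) Entailed — every conjunct here is already in the original building event.
(b) Entailed — this follows by dropping conjuncts from the filling event's description.
(c) Not entailed — Aria filled the tank, not the cabinet; the cabinet belongs to the building event.
(d) Entailed — the original entails any weakening of itself; this just generalizes the patient.
(e) Not entailed — 'was painting' is progressive on an accomplishment; it does not entail the completed 'painted'.
(f) Not entailed — Sade built the cabinet, not the ceiling; the ceiling belongs to the painting event.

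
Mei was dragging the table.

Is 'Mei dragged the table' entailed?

'drag' is atelic; if Mei was dragging the table, then Mei dragged the table (for some time).

yes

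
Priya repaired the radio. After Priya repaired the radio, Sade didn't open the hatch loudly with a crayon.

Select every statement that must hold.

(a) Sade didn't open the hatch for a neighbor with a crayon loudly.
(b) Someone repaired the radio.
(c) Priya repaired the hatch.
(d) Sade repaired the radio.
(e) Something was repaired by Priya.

(a) Entailed — under negation, adding a further restriction is entailed: if no such opening event occurred, none occurred for a neighbor either.
(b) Entailed — the original entails any weakening of itself; this just generalizes the agent.
(c) Not entailed — Priya repaired the radio, not the hatch; the hatch belongs to the opening event.
(d) Not entailed — the passage has Priya repairing the radio, not Sade.
(e) Entailed — generalizing the patient leaves a sub-description the original still satisfies.

(a), (b), (e)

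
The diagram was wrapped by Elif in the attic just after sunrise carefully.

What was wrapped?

'the diagram' marks the patient of the wrapping event.

the diagram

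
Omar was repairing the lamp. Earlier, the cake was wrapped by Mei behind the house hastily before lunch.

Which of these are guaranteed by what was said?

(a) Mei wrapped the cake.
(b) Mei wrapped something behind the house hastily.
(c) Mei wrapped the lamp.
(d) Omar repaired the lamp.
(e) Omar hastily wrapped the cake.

(a), (b)

(a) Entailed — the original entails any weakening of itself; this just drops 'before lunch', 'hastily', 'behind the house'.
(b) Entailed — this follows by dropping conjuncts from the wrapping event's description.
(c) Not entailed — Mei wrapped the cake, not the lamp; the lamp belongs to the repairing event.
(d) Not entailed — 'was repairing' is progressive on an accomplishment; it does not entail the completed 'repaired'.
(e) Not entailed — the passage has Mei wrapping the cake, not Omar.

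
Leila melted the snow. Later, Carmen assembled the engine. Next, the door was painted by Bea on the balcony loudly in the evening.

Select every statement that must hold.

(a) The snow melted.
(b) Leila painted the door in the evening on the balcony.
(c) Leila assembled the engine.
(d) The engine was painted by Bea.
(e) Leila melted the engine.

(a) Entailed — 'Leila melted the snow' is causative; it entails the inchoative 'the snow melted'.
(b) Not entailed — the passage has Bea painting the door, not Leila.
(c) Not entailed — the passage has Carmen assembling the engine, not Leila.
(d) Not entailed — Bea painted the door, not the engine; the engine belongs to the assembling event.
(e) Not entailed — Leila melted the snow, not the engine; the engine belongs to the assembling event.

(a)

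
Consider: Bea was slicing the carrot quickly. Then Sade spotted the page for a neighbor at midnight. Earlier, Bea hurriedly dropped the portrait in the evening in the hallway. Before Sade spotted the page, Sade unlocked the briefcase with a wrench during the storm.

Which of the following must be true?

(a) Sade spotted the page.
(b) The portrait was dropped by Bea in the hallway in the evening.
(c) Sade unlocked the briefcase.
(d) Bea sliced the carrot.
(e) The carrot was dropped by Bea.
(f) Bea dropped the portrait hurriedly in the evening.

(a) Entailed — the original entails any weakening of itself; this just drops 'at midnight', 'for a neighbor'.
(b) Entailed — this follows by dropping conjuncts from the dropping event's description.
(c) Entailed — dropping 'with a wrench', 'during the storm' leaves a sub-description the original still satisfies.
(d) Not entailed — 'was slicing' is progressive on an accomplishment; it does not entail the completed 'sliced'.
(e) Not entailed — Bea dropped the portrait, not the carrot; the carrot belongs to the slicing event.
(f) Entailed — every conjunct here is already in the original dropping event.

(a), (b), (c), (f)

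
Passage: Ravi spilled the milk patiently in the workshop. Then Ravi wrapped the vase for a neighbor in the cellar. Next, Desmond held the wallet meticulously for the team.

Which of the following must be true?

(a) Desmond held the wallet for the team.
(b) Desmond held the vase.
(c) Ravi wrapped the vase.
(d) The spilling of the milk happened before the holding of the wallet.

(a) Entailed — this follows by dropping conjuncts from the holding event's description.
(b) Not entailed — Desmond held the wallet, not the vase; the vase belongs to the wrapping event.
(c) Entailed — dropping 'in the cellar', 'for a neighbor' leaves a sub-description the original still satisfies.
(d) Entailed — the narrative places the spilling before the holding.

(a), (c), (d)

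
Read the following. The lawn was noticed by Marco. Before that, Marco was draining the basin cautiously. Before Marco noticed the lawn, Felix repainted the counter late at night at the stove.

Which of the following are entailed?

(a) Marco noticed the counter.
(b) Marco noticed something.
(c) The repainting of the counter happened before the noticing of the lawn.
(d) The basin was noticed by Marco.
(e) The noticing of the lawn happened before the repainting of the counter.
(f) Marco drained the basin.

(a) Not entailed — Marco noticed the lawn, not the counter; the counter belongs to the repainting event.
(b) Entailed — generalizing the patient leaves a sub-description the original still satisfies.
(c) Entailed — the narrative places the repainting before the noticing.
(d) Not entailed — Marco noticed the lawn, not the basin; the basin belongs to the draining event.
(e) Not entailed — the narrative places the repainting before the noticing, not after.
(f) Not entailed — 'was draining' is progressive on an accomplishment; it does not entail the completed 'drained'.

(b), (c)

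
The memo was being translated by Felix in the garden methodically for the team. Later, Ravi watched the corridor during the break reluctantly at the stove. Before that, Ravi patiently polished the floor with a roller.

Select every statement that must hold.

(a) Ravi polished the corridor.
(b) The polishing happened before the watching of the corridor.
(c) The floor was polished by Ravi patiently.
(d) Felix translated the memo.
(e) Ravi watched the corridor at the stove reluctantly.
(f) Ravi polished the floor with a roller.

(a) Not entailed — Ravi polished the floor, not the corridor; the corridor belongs to the watching event.
(b) Entailed — the narrative places the polishing before the watching.
(c) Entailed — dropping 'with a roller' leaves a sub-description the original still satisfies.
(d) Not entailed — 'was translating' is progressive on an accomplishment; it does not entail the completed 'translated'.
(e) Entailed — this follows by dropping conjuncts from the watching event's description.
(f) Entailed — this follows by dropping conjuncts from the polishing event's description.

(b), (c), (e), (f)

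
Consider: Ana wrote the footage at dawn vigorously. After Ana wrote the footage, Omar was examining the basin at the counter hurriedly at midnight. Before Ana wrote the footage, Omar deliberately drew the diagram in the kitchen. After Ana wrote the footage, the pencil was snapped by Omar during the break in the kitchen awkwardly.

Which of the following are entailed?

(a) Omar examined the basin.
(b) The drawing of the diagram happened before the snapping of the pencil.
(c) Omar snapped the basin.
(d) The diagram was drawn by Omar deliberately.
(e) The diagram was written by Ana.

(a) Entailed — 'examine' is an activity; 'was examining' entails that some examining happened, so 'examined' holds.
(b) Entailed — the narrative places the drawing before the snapping.
(c) Not entailed — Omar snapped the pencil, not the basin; the basin belongs to the examining event.
(d) Entailed — this follows by dropping conjuncts from the drawing event's description.
(e) Not entailed — Ana wrote the footage, not the diagram; the diagram belongs to the drawing event.

(a), (b), (d)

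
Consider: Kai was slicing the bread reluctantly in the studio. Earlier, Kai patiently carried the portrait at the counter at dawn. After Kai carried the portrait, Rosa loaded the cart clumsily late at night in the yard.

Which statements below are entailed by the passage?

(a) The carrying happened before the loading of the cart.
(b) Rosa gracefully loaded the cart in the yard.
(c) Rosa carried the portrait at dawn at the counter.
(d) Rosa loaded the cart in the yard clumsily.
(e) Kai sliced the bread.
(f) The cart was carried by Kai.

(a) Entailed — the narrative places the carrying before the loading.
(b) Not entailed — 'gracefully' adds a manner not in (and inconsistent with) the original.
(c) Not entailed — the passage has Kai carrying the portrait, not Rosa.
(d) Entailed — every conjunct here is already in the original loading event.
(e) Not entailed — 'was slicing' is progressive on an accomplishment; it does not entail the completed 'sliced'.
(f) Not entailed — Kai carried the portrait, not the cart; the cart belongs to the loading event.

(a), (d)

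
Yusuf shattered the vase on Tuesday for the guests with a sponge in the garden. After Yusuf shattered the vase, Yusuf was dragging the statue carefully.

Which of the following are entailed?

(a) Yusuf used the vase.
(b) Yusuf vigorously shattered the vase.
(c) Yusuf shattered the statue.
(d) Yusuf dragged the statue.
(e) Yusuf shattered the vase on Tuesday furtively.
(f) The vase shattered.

(a) Not entailed — the vase is the patient, not an instrument — Yusuf used a sponge.
(b) Not entailed — 'vigorously' adds information not in the original event.
(c) Not entailed — Yusuf shattered the vase, not the statue; the statue belongs to the dragging event.
(d) Entailed — 'drag' is an activity; 'was dragging' entails that some dragging happened, so 'dragged' holds.
(e) Not entailed — 'furtively' adds information not in the original event.
(f) Entailed — 'Yusuf shattered the vase' is causative; it entails the inchoative 'the vase shattered'.

(d), (f)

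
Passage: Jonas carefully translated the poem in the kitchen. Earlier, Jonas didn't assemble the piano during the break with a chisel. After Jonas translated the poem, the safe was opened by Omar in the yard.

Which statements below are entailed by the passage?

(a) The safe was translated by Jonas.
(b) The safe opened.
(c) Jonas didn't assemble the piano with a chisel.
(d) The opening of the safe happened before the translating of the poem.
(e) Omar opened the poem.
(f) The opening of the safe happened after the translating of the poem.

(b), (f)

(a) Not entailed — Jonas translated the poem, not the safe; the safe belongs to the opening event.
(b) Entailed — 'Omar opened the safe' is causative; it entails the inchoative 'the safe opened'.
(c) Not entailed — dropping 'during the break' under negation is not valid — the original leaves open that Jonas assembled the piano some other way.
(d) Not entailed — the narrative places the translating before the opening, not after.
(e) Not entailed — Omar opened the safe, not the poem; the poem belongs to the translating event.
(f) Entailed — the narrative places the translating before the opening.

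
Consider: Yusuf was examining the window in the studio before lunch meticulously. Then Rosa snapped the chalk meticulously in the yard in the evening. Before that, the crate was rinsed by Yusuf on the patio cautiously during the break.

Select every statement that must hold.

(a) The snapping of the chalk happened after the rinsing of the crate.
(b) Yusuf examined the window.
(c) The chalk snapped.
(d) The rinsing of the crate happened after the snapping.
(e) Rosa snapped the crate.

(a) Entailed — the narrative places the rinsing before the snapping.
(b) Entailed — 'examine' is an activity; 'was examining' entails that some examining happened, so 'examined' holds.
(c) Entailed — 'Rosa snapped the chalk' is causative; it entails the inchoative 'the chalk snapped'.
(d) Not entailed — the narrative places the rinsing before the snapping, not after.
(e) Not entailed — Rosa snapped the chalk, not the crate; the crate belongs to the rinsing event.

(a), (b), (c)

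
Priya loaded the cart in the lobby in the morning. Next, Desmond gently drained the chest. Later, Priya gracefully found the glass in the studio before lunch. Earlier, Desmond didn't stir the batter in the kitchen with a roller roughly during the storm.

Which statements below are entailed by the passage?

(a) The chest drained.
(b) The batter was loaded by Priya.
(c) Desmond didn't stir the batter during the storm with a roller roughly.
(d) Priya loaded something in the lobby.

(a) Entailed — 'Desmond drained the chest' is causative; it entails the inchoative 'the chest drained'.
(b) Not entailed — Priya loaded the cart, not the batter; the batter belongs to the stirring event.
(c) Not entailed — dropping 'in the kitchen' under negation is not valid — the original leaves open that Desmond stirred the batter some other way.
(d) Entailed — this follows by dropping conjuncts from the loading event's description.

(a), (d)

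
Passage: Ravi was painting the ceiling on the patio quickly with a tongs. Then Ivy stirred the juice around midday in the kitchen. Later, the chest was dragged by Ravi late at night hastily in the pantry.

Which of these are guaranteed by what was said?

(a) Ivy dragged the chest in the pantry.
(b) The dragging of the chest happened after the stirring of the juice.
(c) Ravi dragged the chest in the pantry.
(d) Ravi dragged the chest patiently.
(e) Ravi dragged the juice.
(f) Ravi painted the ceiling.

(b), (c)

(a) Not entailed — the passage has Ravi dragging the chest, not Ivy.
(b) Entailed — the narrative places the stirring before the dragging.
(c) Entailed — every conjunct here is already in the original dragging event.
(d) Not entailed — 'patiently' adds a manner not in (and inconsistent with) the original.
(e) Not entailed — Ravi dragged the chest, not the juice; the juice belongs to the stirring event.
(f) Not entailed — 'was painting' is progressive on an accomplishment; it does not entail the completed 'painted'.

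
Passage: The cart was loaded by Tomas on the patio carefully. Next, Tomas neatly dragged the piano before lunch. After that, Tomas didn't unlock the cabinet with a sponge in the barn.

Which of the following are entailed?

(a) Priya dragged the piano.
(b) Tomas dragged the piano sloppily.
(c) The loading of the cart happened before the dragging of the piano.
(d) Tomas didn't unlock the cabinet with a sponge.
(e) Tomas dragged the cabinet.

(a) Not entailed — the passage has Tomas dragging the piano, not Priya.
(b) Not entailed — 'sloppily' adds a manner not in (and inconsistent with) the original.
(c) Entailed — the narrative places the loading before the dragging.
(d) Not entailed — dropping 'in the barn' under negation is not valid — the original leaves open that Tomas unlocked the cabinet some other way.
(e) Not entailed — Tomas dragged the piano, not the cabinet; the cabinet belongs to the unlocking event.

(c)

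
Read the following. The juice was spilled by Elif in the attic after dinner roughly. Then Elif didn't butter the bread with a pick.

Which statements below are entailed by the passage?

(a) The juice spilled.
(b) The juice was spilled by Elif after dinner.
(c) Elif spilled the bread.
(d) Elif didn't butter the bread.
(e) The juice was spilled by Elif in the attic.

(a), (b), (e)

(a) Entailed — 'Elif spilled the juice' is causative; it entails the inchoative 'the juice spilled'.
(b) Entailed — dropping 'in the attic', 'roughly' leaves a sub-description the original still satisfies.
(c) Not entailed — Elif spilled the juice, not the bread; the bread belongs to the buttering event.
(d) Not entailed — dropping 'with a pick' under negation is not valid — the original leaves open that Elif buttered the bread some other way.
(e) Entailed — every conjunct here is already in the original spilling event.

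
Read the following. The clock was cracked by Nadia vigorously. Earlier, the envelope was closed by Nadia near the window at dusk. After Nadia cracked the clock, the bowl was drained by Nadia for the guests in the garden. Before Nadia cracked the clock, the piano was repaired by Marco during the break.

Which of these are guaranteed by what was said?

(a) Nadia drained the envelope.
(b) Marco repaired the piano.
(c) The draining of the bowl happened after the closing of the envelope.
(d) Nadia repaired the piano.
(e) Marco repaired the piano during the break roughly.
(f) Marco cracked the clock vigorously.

(a) Not entailed — Nadia drained the bowl, not the envelope; the envelope belongs to the closing event.
(b) Entailed — this follows by dropping conjuncts from the repairing event's description.
(c) Entailed — the narrative places the closing before the draining.
(d) Not entailed — the passage has Marco repairing the piano, not Nadia.
(e) Not entailed — 'roughly' adds information not in the original event.
(f) Not entailed — the passage has Nadia cracking the clock, not Marco.

(b), (c)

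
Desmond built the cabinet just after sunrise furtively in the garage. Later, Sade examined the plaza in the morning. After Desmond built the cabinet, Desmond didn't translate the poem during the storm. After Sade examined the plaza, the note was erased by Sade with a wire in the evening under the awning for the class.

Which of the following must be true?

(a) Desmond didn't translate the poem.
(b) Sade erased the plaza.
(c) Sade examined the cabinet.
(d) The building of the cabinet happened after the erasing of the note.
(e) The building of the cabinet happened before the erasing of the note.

(e)

(a) Not entailed — dropping 'during the storm' under negation is not valid — the original leaves open that Desmond translated the poem some other way.
(b) Not entailed — Sade erased the note, not the plaza; the plaza belongs to the examining event.
(c) Not entailed — Sade examined the plaza, not the cabinet; the cabinet belongs to the building event.
(d) Not entailed — the narrative places the building before the erasing, not after.
(e) Entailed — the narrative places the building before the erasing.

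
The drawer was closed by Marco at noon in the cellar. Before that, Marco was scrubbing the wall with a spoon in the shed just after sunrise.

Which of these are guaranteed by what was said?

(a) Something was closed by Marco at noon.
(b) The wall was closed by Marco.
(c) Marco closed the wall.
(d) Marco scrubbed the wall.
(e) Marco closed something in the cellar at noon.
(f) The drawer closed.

(a) Entailed — every conjunct here is already in the original closing event.
(b) Not entailed — Marco closed the drawer, not the wall; the wall belongs to the scrubbing event.
(c) Not entailed — Marco closed the drawer, not the wall; the wall belongs to the scrubbing event.
(d) Entailed — 'scrub' is an activity; 'was scrubbing' entails that some scrubbing happened, so 'scrubbed' holds.
(e) Entailed — every conjunct here is already in the original closing event.
(f) Entailed — 'Marco closed the drawer' is causative; it entails the inchoative 'the drawer closed'.

(a), (d), (e), (f)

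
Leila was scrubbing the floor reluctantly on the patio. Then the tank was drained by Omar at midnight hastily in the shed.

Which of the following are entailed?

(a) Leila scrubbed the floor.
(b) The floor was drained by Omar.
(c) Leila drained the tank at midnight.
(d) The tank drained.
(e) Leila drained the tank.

(a) Entailed — 'scrub' is an activity; 'was scrubbing' entails that some scrubbing happened, so 'scrubbed' holds.
(b) Not entailed — Omar drained the tank, not the floor; the floor belongs to the scrubbing event.
(c) Not entailed — the passage has Omar draining the tank, not Leila.
(d) Entailed — 'Omar drained the tank' is causative; it entails the inchoative 'the tank drained'.
(e) Not entailed — the passage has Omar draining the tank, not Leila.

(a), (d)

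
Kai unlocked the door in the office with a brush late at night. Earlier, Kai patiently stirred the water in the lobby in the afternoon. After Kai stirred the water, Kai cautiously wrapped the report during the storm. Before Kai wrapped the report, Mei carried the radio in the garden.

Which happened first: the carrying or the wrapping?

the carrying

The connectives place the carrying before the wrapping.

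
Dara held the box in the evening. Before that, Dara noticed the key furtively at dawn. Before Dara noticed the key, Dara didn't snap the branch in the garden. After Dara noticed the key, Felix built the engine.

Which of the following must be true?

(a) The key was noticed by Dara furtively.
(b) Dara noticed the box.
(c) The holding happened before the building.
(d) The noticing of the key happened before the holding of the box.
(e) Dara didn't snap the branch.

(a), (d)

(a) Entailed — the original entails any weakening of itself; this just drops 'at dawn'.
(b) Not entailed — Dara noticed the key, not the box; the box belongs to the holding event.
(c) Not entailed — the narrative doesn't order the holding relative to the building.
(d) Entailed — the narrative places the noticing before the holding.
(e) Not entailed — dropping 'in the garden' under negation is not valid — the original leaves open that Dara snapped the branch some other way.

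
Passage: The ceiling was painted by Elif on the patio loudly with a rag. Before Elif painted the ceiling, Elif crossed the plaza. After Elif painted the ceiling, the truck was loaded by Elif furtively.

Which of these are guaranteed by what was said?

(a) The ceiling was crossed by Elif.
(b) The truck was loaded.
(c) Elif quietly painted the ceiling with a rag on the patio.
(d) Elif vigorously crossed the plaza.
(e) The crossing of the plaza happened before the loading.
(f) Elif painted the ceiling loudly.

(b), (e), (f)

(a) Not entailed — Elif crossed the plaza, not the ceiling; the ceiling belongs to the painting event.
(b) Entailed — the original entails any weakening of itself; this just drops 'furtively' and generalizes the agent.
(c) Not entailed — 'quietly' adds a manner not in (and inconsistent with) the original.
(d) Not entailed — 'vigorously' adds information not in the original event.
(e) Entailed — the narrative places the crossing before the loading.
(f) Entailed — every conjunct here is already in the original painting event.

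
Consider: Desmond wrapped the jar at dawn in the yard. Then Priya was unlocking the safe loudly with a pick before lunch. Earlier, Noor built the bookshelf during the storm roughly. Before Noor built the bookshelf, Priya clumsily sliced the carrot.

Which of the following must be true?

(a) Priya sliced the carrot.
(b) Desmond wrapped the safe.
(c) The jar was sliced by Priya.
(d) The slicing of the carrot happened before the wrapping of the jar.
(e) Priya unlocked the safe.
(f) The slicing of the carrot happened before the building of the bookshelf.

(a), (f)

(a) Entailed — this follows by dropping conjuncts from the slicing event's description.
(b) Not entailed — Desmond wrapped the jar, not the safe; the safe belongs to the unlocking event.
(c) Not entailed — Priya sliced the carrot, not the jar; the jar belongs to the wrapping event.
(d) Not entailed — the narrative doesn't order the slicing relative to the wrapping.
(e) Not entailed — 'was unlocking' is progressive on an accomplishment; it does not entail the completed 'unlocked'.
(f) Entailed — the narrative places the slicing before the building.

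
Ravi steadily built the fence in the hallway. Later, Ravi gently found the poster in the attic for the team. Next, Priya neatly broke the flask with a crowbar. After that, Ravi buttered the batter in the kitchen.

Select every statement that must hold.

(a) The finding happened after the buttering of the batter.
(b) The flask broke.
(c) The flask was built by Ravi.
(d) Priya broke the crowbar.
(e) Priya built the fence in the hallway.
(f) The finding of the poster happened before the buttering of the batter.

(a) Not entailed — the narrative places the finding before the buttering, not after.
(b) Entailed — 'Priya broke the flask' is causative; it entails the inchoative 'the flask broke'.
(c) Not entailed — Ravi built the fence, not the flask; the flask belongs to the breaking event.
(d) Not entailed — the crowbar is the instrument, not what was broken.
(e) Not entailed — the passage has Ravi building the fence, not Priya.
(f) Entailed — the narrative places the finding before the buttering.

(b), (f)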